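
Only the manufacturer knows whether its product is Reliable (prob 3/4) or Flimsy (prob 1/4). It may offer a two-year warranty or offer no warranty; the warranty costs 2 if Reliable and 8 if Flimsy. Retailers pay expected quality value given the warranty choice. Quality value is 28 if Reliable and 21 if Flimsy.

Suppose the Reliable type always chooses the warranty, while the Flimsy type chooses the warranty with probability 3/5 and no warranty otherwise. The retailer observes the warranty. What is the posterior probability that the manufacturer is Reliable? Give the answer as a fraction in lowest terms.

5/6

P(the warranty) = (3/4)·1 + (1/4)·(3/5) = 9/10.
By Bayes' rule, P(Reliable | the warranty) = (3/4) / (9/10) = 5/6.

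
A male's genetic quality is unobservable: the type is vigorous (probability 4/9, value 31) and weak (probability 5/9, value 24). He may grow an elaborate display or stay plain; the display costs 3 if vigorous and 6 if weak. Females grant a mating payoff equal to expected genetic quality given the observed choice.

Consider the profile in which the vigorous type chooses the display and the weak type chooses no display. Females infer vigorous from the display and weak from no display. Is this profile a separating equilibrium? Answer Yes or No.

Under these beliefs, the display earns mating payoff 31 and no display earns mating payoff 24.
vigorous: the display nets 31 − 3 = 28; no display nets 24. vigorous prefers the display.
weak: the display nets 31 − 6 = 25; no display nets 24. weak would deviate to the display.
weak has a profitable deviation, so the profile is not an equilibrium.

No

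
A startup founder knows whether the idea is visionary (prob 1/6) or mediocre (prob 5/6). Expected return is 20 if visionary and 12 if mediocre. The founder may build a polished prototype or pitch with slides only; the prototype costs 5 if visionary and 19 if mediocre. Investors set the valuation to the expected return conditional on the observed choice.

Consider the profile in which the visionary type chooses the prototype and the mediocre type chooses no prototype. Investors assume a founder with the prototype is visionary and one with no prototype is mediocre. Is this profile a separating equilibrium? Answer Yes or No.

Under these beliefs, the prototype earns valuation 20 and no prototype earns valuation 12.
visionary: the prototype nets 20 − 5 = 15; no prototype nets 12. visionary prefers the prototype.
mediocre: the prototype nets 20 − 19 = 1; no prototype nets 12. mediocre prefers no prototype.
Neither type deviates, so the separating profile is an equilibrium.

Yes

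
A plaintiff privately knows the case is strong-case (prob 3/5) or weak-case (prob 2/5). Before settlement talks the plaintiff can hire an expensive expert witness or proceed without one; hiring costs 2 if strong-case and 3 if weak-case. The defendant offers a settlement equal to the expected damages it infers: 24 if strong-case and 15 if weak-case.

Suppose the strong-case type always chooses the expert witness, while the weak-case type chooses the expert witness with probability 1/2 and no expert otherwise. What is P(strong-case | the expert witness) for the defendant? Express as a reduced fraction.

3/4

P(the expert witness) = (3/5)·1 + (2/5)·(1/2) = 4/5.
By Bayes' rule, P(strong-case | the expert witness) = (3/5) / (4/5) = 3/4.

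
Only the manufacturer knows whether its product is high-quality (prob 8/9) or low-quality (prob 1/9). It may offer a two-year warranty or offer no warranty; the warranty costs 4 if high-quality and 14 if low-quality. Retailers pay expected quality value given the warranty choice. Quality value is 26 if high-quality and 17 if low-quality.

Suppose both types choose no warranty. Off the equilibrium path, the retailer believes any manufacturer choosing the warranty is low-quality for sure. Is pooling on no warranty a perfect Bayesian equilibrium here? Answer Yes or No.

On path, the retailer holds the prior and pays 8/9·26 + 1/9·17 = 25. Off path (the warranty), believing low-quality, it pays 17.
high-quality: no warranty nets 25; the warranty nets 17 − 4 = 13. high-quality stays.
low-quality: no warranty nets 25; the warranty nets 17 − 14 = 3. low-quality stays.
No type deviates, so pooling is sustained.

Yes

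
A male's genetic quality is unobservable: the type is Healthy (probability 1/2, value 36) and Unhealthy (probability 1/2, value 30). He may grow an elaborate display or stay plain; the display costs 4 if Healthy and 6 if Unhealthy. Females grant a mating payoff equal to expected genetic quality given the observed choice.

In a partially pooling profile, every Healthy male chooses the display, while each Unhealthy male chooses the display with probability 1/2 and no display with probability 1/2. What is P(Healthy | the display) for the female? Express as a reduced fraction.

2/3

P(the display) = (1/2)·1 + (1/2)·(1/2) = 3/4.
By Bayes' rule, P(Healthy | the display) = (1/2) / (3/4) = 2/3.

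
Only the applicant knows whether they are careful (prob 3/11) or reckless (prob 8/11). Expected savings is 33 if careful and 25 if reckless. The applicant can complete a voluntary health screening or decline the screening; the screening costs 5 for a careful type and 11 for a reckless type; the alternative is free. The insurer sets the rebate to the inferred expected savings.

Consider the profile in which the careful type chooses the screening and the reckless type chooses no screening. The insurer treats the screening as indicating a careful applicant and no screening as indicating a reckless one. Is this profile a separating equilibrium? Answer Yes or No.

Under these beliefs, the screening earns rebate 33 and no screening earns rebate 25.
careful: the screening nets 33 − 5 = 28; no screening nets 25. careful prefers the screening.
reckless: the screening nets 33 − 11 = 22; no screening nets 25. reckless prefers no screening.
Neither type deviates, so the separating profile is an equilibrium.

Yes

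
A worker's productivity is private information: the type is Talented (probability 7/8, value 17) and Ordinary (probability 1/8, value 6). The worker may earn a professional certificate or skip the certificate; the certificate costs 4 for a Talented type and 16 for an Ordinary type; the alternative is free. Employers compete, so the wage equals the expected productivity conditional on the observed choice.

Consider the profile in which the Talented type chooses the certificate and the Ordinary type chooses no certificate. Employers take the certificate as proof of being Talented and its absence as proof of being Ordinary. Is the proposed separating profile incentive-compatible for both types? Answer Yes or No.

Under these beliefs, the certificate earns wage 17 and no certificate earns wage 6.
Talented: the certificate nets 17 − 4 = 13; no certificate nets 6. Talented prefers the certificate.
Ordinary: the certificate nets 17 − 16 = 1; no certificate nets 6. Ordinary prefers no certificate.
Neither type deviates, so the separating profile is an equilibrium.

Yes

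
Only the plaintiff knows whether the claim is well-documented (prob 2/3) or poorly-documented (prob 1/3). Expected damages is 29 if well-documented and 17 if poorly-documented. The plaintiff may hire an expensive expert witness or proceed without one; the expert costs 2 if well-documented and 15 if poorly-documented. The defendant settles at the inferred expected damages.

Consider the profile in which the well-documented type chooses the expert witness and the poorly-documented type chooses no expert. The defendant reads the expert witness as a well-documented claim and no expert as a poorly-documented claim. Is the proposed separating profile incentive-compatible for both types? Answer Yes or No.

Under these beliefs, the expert witness earns settlement 29 and no expert earns settlement 17.
well-documented: the expert witness nets 29 − 2 = 27; no expert nets 17. well-documented prefers the expert witness.
poorly-documented: the expert witness nets 29 − 15 = 14; no expert nets 17. poorly-documented prefers no expert.
Neither type deviates, so the separating profile is an equilibrium.

Yes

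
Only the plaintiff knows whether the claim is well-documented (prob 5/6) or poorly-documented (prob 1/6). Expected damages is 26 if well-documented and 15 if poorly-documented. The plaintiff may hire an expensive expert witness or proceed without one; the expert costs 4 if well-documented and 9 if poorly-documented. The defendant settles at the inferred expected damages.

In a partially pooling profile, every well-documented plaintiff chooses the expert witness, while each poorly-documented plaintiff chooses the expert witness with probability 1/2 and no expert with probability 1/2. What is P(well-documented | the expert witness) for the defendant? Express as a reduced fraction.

10/11

P(the expert witness) = (5/6)·1 + (1/6)·(1/2) = 11/12.
By Bayes' rule, P(well-documented | the expert witness) = (5/6) / (11/12) = 10/11.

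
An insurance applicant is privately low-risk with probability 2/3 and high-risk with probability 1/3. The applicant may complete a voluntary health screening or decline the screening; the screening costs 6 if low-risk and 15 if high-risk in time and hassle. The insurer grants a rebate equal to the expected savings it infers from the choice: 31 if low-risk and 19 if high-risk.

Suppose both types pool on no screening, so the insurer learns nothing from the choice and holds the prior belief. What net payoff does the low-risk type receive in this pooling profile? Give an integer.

Pooled rebate = 2/3·31 + 1/3·19 = 27.
low-risk pays no cost for no screening, so net payoff = 27.

27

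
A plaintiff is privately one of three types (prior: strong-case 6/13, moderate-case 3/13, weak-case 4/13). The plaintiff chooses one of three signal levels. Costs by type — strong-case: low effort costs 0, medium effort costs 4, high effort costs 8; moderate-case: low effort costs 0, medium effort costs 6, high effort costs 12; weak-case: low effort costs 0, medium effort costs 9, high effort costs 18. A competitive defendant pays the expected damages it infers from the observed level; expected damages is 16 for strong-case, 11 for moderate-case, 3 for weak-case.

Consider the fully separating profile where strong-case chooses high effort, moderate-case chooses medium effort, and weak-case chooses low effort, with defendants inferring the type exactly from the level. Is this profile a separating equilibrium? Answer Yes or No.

Separating settlements: high effort → 16, medium effort → 11, low effort → 3.
strong-case (assigned high effort): low effort: 3 − 0 = 3; medium effort: 11 − 4 = 7; high effort: 16 − 8 = 8. strong-case stays.
moderate-case (assigned medium effort): low effort: 3 − 0 = 3; medium effort: 11 − 6 = 5; high effort: 16 − 12 = 4. moderate-case stays.
weak-case (assigned low effort): low effort: 3 − 0 = 3; medium effort: 11 − 9 = 2; high effort: 16 − 18 = -2. weak-case stays.
Every type prefers its assigned level; separation holds.

Yes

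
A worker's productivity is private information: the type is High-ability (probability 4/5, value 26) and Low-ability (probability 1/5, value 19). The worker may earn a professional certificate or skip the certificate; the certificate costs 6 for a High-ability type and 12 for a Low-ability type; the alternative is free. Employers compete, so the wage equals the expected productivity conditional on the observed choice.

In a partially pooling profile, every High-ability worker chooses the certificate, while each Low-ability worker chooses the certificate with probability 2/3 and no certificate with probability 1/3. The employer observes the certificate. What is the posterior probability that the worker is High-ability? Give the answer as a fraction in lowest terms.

6/7

P(the certificate) = (4/5)·1 + (1/5)·(2/3) = 14/15.
By Bayes' rule, P(High-ability | the certificate) = (4/5) / (14/15) = 6/7.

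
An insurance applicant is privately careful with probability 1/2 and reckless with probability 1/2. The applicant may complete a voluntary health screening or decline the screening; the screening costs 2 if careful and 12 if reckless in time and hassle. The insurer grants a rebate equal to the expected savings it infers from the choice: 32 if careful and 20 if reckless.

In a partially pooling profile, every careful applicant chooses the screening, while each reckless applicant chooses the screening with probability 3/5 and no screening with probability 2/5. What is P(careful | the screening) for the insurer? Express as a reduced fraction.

5/8

P(the screening) = (1/2)·1 + (1/2)·(3/5) = 4/5.
By Bayes' rule, P(careful | the screening) = (1/2) / (4/5) = 5/8.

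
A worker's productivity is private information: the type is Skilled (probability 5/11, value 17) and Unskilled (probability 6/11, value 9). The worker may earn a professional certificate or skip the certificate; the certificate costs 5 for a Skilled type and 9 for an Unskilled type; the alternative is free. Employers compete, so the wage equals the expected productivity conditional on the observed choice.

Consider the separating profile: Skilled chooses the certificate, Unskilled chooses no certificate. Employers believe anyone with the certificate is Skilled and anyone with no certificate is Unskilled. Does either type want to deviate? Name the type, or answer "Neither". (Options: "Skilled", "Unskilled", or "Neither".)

The certificate pays 17; no certificate pays 9.
Skilled: assigned the certificate, nets 17 − 5 = 12; deviating to no certificate nets 9.
Unskilled: assigned no certificate, nets 9; deviating to the certificate nets 17 − 9 = 8.
Both types strictly prefer their assigned action; no profitable deviation.

Neither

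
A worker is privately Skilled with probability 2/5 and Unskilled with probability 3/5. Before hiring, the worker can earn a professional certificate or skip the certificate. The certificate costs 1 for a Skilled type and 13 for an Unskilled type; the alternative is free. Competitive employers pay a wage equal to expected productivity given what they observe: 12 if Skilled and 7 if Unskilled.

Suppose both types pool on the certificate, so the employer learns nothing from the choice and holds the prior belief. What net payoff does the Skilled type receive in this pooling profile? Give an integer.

8

Pooled wage = 2/5·12 + 3/5·7 = 9.
Skilled pays cost 1 for the certificate, so net payoff = 9 − 1 = 8.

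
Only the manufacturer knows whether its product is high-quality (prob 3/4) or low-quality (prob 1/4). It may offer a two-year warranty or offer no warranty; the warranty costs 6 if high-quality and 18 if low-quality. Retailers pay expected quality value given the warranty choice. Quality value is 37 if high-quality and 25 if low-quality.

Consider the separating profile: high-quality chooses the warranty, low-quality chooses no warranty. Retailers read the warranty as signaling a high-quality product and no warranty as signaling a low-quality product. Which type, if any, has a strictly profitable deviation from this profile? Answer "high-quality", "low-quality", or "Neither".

The warranty pays 37; no warranty pays 25.
high-quality: assigned the warranty, nets 37 − 6 = 31; deviating to no warranty nets 25.
low-quality: assigned no warranty, nets 25; deviating to the warranty nets 37 − 18 = 19.
Both types strictly prefer their assigned action; no profitable deviation.

Neither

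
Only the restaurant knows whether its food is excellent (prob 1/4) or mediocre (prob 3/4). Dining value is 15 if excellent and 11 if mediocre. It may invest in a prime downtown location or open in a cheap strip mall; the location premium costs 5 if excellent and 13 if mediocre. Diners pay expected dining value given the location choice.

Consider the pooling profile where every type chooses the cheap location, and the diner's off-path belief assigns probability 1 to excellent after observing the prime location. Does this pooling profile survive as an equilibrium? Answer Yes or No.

On path, the diner holds the prior and pays 1/4·15 + 3/4·11 = 12. Off path (the prime location), believing excellent, it pays 15.
excellent: the cheap location nets 12; the prime location nets 15 − 5 = 10. excellent stays.
mediocre: the cheap location nets 12; the prime location nets 15 − 13 = 2. mediocre stays.
No type deviates, so pooling is sustained.

Yes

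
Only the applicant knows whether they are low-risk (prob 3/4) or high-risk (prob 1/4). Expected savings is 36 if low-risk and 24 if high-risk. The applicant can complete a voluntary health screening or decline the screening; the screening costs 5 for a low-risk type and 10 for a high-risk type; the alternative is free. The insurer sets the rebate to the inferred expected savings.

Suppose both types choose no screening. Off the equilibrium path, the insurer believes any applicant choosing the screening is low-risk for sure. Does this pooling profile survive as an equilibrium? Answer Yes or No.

Yes

On path, the insurer holds the prior and pays 3/4·36 + 1/4·24 = 33. Off path (the screening), believing low-risk, it pays 36.
low-risk: no screening nets 33; the screening nets 36 − 5 = 31. low-risk stays.
high-risk: no screening nets 33; the screening nets 36 − 10 = 26. high-risk stays.
No type deviates, so pooling is sustained.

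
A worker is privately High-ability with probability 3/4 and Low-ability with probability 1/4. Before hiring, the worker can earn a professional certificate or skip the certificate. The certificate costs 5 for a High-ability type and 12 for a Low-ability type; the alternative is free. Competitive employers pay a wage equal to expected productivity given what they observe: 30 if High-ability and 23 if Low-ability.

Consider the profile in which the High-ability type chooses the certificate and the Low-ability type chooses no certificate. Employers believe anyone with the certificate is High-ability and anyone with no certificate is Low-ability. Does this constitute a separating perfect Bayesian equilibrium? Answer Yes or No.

Under these beliefs, the certificate earns wage 30 and no certificate earns wage 23.
High-ability: the certificate nets 30 − 5 = 25; no certificate nets 23. High-ability prefers the certificate.
Low-ability: the certificate nets 30 − 12 = 18; no certificate nets 23. Low-ability prefers no certificate.
Neither type deviates, so the separating profile is an equilibrium.

Yes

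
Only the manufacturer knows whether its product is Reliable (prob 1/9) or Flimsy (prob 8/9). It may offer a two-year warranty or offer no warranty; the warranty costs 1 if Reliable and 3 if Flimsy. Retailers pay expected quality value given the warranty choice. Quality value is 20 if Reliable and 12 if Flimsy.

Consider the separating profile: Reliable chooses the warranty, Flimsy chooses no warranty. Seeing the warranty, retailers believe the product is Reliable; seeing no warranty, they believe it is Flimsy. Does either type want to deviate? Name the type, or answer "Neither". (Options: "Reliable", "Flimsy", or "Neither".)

Flimsy

The warranty pays 20; no warranty pays 12.
Reliable: assigned the warranty, nets 20 − 1 = 19; deviating to no warranty nets 12.
Flimsy: assigned no warranty, nets 12; deviating to the warranty nets 20 − 3 = 17.
The Flimsy type gains 5 by deviating.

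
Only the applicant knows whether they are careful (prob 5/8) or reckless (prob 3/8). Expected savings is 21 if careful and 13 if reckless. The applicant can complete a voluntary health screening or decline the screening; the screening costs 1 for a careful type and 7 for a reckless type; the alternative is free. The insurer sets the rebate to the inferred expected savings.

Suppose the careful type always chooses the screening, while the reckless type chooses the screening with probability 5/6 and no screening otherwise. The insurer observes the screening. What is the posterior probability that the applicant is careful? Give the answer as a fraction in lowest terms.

P(the screening) = (5/8)·1 + (3/8)·(5/6) = 15/16.
By Bayes' rule, P(careful | the screening) = (5/8) / (15/16) = 2/3.

2/3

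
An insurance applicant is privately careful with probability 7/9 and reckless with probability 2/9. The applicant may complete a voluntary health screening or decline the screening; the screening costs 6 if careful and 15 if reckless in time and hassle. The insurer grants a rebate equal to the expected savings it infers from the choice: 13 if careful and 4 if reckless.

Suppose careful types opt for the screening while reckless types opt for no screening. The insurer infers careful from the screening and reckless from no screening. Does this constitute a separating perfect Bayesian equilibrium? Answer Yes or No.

Yes

Under these beliefs, the screening earns rebate 13 and no screening earns rebate 4.
careful: the screening nets 13 − 6 = 7; no screening nets 4. careful prefers the screening.
reckless: the screening nets 13 − 15 = -2; no screening nets 4. reckless prefers no screening.
Neither type deviates, so the separating profile is an equilibrium.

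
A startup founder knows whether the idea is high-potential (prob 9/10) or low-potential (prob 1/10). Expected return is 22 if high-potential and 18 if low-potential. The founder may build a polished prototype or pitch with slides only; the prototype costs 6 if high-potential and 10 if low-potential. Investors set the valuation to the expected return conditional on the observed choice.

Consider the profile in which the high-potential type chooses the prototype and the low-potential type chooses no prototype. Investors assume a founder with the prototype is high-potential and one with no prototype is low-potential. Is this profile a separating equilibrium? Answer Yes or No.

Under these beliefs, the prototype earns valuation 22 and no prototype earns valuation 18.
high-potential: the prototype nets 22 − 6 = 16; no prototype nets 18. high-potential would deviate to no prototype.
low-potential: the prototype nets 22 − 10 = 12; no prototype nets 18. low-potential prefers no prototype.
high-potential has a profitable deviation, so the profile is not an equilibrium.

No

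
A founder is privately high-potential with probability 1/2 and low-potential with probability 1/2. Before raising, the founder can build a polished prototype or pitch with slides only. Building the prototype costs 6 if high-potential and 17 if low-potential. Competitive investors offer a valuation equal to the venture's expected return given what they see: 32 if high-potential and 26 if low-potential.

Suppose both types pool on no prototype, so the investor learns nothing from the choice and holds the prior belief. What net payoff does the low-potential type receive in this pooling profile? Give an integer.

Pooled valuation = 1/2·32 + 1/2·26 = 29.
low-potential pays no cost for no prototype, so net payoff = 29.

29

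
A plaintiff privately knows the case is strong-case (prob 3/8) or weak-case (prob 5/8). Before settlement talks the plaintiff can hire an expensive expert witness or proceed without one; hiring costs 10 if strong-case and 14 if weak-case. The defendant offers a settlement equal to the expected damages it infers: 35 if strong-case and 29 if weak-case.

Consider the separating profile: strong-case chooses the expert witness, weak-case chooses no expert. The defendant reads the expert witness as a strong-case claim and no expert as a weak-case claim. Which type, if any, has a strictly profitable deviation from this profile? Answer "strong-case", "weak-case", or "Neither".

strong-case

The expert witness pays 35; no expert pays 29.
strong-case: assigned the expert witness, nets 35 − 10 = 25; deviating to no expert nets 29.
weak-case: assigned no expert, nets 29; deviating to the expert witness nets 35 − 14 = 21.
The strong-case type gains 4 by deviating.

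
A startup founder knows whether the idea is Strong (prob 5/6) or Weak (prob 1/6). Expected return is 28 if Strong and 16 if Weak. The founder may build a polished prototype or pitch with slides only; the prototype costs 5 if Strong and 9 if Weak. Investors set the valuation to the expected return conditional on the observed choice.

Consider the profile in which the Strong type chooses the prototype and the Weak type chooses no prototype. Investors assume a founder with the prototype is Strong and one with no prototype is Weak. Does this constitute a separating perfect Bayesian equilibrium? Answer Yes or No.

Under these beliefs, the prototype earns valuation 28 and no prototype earns valuation 16.
Strong: the prototype nets 28 − 5 = 23; no prototype nets 16. Strong prefers the prototype.
Weak: the prototype nets 28 − 9 = 19; no prototype nets 16. Weak would deviate to the prototype.
Weak has a profitable deviation, so the profile is not an equilibrium.

No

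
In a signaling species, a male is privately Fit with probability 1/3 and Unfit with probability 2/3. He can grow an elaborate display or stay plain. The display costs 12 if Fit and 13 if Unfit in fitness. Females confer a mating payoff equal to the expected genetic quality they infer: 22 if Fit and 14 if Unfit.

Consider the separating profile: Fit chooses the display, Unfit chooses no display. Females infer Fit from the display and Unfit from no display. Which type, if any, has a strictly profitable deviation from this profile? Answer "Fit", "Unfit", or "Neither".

Fit

The display pays 22; no display pays 14.
Fit: assigned the display, nets 22 − 12 = 10; deviating to no display nets 14.
Unfit: assigned no display, nets 14; deviating to the display nets 22 − 13 = 9.
The Fit type gains 4 by deviating.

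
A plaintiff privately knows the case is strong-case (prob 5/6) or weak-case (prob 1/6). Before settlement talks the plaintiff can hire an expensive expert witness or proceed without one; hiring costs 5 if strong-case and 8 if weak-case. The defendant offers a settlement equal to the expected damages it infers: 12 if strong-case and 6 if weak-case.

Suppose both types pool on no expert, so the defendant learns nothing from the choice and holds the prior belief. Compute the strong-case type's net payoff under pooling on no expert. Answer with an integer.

Pooled settlement = 5/6·12 + 1/6·6 = 11.
strong-case pays no cost for no expert, so net payoff = 11.

11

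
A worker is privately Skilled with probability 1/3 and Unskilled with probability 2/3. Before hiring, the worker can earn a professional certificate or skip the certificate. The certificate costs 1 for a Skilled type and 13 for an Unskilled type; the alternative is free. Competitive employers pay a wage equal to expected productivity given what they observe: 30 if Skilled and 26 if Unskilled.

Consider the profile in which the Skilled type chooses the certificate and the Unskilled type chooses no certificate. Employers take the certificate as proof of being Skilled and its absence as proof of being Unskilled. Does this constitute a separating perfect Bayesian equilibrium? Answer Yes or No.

Yes

Under these beliefs, the certificate earns wage 30 and no certificate earns wage 26.
Skilled: the certificate nets 30 − 1 = 29; no certificate nets 26. Skilled prefers the certificate.
Unskilled: the certificate nets 30 − 13 = 17; no certificate nets 26. Unskilled prefers no certificate.
Neither type deviates, so the separating profile is an equilibrium.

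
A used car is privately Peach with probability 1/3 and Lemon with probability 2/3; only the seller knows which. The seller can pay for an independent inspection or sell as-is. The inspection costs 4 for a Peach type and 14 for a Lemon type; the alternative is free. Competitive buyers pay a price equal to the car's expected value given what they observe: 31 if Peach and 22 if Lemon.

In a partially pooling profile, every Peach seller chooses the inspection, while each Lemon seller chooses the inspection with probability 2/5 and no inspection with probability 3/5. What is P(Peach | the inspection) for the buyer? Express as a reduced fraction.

P(the inspection) = (1/3)·1 + (2/3)·(2/5) = 3/5.
By Bayes' rule, P(Peach | the inspection) = (1/3) / (3/5) = 5/9.

5/9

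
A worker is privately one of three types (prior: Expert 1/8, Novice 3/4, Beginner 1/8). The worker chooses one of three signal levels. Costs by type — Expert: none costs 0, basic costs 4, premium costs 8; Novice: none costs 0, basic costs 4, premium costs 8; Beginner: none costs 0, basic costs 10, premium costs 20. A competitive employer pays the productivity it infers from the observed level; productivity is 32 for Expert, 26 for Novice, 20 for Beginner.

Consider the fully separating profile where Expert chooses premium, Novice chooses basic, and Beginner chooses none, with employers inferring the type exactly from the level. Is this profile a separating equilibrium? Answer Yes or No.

Separating wages: premium → 32, basic → 26, none → 20.
Expert (assigned premium): none: 20 − 0 = 20; basic: 26 − 4 = 22; premium: 32 − 8 = 24. Expert stays.
Novice (assigned basic): none: 20 − 0 = 20; basic: 26 − 4 = 22; premium: 32 − 8 = 24. Novice prefers premium.
Beginner (assigned none): none: 20 − 0 = 20; basic: 26 − 10 = 16; premium: 32 − 20 = 12. Beginner stays.
At least one type deviates; the separating profile fails.

No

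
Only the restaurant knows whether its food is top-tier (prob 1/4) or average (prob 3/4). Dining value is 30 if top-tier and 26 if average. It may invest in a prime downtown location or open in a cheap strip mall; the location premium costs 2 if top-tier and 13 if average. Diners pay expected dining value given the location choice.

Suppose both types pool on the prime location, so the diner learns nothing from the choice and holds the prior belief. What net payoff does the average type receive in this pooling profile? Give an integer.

Pooled price premium = 1/4·30 + 3/4·26 = 27.
average pays cost 13 for the prime location, so net payoff = 27 − 13 = 14.

14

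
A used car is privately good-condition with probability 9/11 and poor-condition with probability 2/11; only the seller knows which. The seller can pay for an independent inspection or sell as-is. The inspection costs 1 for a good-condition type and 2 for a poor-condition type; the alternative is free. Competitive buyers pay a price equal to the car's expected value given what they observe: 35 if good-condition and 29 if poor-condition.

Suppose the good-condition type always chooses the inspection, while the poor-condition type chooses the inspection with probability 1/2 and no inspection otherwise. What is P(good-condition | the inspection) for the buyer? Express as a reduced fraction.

9/10

P(the inspection) = (9/11)·1 + (2/11)·(1/2) = 10/11.
By Bayes' rule, P(good-condition | the inspection) = (9/11) / (10/11) = 9/10.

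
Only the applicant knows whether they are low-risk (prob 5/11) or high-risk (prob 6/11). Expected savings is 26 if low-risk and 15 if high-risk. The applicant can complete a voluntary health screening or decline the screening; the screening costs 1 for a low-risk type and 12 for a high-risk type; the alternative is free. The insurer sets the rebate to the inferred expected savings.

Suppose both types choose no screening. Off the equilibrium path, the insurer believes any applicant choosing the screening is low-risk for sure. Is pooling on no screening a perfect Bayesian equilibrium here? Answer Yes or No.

On path, the insurer holds the prior and pays 5/11·26 + 6/11·15 = 20. Off path (the screening), believing low-risk, it pays 26.
low-risk: no screening nets 20; the screening nets 26 − 1 = 25. low-risk would deviate.
high-risk: no screening nets 20; the screening nets 26 − 12 = 14. high-risk stays.
A type deviates, so pooling fails.

No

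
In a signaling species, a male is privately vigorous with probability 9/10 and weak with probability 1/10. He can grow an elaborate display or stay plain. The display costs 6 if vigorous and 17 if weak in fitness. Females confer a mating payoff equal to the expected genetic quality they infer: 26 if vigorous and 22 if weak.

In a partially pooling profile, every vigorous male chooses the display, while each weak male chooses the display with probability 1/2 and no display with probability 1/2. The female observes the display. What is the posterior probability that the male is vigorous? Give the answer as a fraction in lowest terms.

18/19

P(the display) = (9/10)·1 + (1/10)·(1/2) = 19/20.
By Bayes' rule, P(vigorous | the display) = (9/10) / (19/20) = 18/19.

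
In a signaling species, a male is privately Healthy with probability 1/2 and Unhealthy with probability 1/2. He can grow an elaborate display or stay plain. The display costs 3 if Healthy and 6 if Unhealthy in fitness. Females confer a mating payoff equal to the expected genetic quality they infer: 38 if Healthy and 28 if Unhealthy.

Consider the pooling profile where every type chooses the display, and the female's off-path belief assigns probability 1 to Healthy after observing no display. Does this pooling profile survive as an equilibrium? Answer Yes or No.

No

On path, the female holds the prior and pays 1/2·38 + 1/2·28 = 33. Off path (no display), believing Healthy, it pays 38.
Healthy: the display nets 33 − 3 = 30; no display nets 38. Healthy would deviate.
Unhealthy: the display nets 33 − 6 = 27; no display nets 38. Unhealthy would deviate.
A type deviates, so pooling fails.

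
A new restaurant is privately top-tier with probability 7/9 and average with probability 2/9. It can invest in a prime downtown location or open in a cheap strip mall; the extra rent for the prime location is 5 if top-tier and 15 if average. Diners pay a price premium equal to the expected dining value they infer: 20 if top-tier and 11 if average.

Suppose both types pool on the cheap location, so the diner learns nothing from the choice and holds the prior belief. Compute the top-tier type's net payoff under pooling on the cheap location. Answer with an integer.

Pooled price premium = 7/9·20 + 2/9·11 = 18.
top-tier pays no cost for the cheap location, so net payoff = 18.

18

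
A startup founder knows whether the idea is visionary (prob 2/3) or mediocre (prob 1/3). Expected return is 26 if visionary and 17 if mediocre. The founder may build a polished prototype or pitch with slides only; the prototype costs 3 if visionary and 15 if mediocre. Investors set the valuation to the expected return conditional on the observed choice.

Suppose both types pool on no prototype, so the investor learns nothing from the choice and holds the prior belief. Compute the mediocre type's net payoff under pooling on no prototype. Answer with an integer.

Pooled valuation = 2/3·26 + 1/3·17 = 23.
mediocre pays no cost for no prototype, so net payoff = 23.

23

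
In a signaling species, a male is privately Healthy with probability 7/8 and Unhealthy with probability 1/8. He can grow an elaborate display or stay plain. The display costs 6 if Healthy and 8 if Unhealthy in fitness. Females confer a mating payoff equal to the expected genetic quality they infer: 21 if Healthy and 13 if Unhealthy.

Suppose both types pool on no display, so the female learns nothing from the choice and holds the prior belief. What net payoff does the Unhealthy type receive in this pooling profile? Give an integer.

20

Pooled mating payoff = 7/8·21 + 1/8·13 = 20.
Unhealthy pays no cost for no display, so net payoff = 20.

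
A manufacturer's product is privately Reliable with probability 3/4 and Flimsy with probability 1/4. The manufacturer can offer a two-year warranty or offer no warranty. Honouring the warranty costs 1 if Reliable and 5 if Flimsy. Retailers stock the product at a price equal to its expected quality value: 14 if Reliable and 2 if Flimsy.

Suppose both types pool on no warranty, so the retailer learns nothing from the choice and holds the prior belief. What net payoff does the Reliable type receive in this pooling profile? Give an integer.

Pooled price = 3/4·14 + 1/4·2 = 11.
Reliable pays no cost for no warranty, so net payoff = 11.

11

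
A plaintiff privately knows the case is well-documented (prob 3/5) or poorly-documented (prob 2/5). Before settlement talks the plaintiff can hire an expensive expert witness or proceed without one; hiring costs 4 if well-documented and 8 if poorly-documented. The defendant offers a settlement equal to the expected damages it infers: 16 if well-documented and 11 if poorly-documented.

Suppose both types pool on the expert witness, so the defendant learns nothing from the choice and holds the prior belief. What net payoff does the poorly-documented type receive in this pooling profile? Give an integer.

Pooled settlement = 3/5·16 + 2/5·11 = 14.
poorly-documented pays cost 8 for the expert witness, so net payoff = 14 − 8 = 6.

6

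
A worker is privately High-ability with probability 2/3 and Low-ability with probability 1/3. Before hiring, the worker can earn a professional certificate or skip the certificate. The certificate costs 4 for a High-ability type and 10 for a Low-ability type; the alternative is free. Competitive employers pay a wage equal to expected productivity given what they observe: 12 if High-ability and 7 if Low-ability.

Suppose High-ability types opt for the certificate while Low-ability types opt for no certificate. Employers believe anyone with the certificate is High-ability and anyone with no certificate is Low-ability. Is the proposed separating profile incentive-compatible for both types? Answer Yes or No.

Yes

Under these beliefs, the certificate earns wage 12 and no certificate earns wage 7.
High-ability: the certificate nets 12 − 4 = 8; no certificate nets 7. High-ability prefers the certificate.
Low-ability: the certificate nets 12 − 10 = 2; no certificate nets 7. Low-ability prefers no certificate.
Neither type deviates, so the separating profile is an equilibrium.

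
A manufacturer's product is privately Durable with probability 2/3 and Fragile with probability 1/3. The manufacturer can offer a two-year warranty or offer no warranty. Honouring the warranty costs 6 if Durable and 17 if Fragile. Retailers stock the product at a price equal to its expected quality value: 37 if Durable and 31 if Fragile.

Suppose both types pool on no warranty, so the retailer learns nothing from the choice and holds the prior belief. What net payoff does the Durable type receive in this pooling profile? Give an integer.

Pooled price = 2/3·37 + 1/3·31 = 35.
Durable pays no cost for no warranty, so net payoff = 35.

35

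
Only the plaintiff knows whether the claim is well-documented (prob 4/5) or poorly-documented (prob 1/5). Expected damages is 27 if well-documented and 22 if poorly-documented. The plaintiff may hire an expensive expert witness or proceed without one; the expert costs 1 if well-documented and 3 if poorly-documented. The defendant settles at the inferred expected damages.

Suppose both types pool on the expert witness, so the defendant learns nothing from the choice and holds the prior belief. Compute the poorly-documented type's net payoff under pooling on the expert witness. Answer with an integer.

23

Pooled settlement = 4/5·27 + 1/5·22 = 26.
poorly-documented pays cost 3 for the expert witness, so net payoff = 26 − 3 = 23.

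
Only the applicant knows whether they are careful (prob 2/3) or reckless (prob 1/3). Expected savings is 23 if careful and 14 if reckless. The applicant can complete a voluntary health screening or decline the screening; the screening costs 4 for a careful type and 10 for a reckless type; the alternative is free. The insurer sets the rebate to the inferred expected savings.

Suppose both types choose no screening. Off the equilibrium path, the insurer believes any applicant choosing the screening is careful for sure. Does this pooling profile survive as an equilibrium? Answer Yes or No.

Yes

On path, the insurer holds the prior and pays 2/3·23 + 1/3·14 = 20. Off path (the screening), believing careful, it pays 23.
careful: no screening nets 20; the screening nets 23 − 4 = 19. careful stays.
reckless: no screening nets 20; the screening nets 23 − 10 = 13. reckless stays.
No type deviates, so pooling is sustained.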